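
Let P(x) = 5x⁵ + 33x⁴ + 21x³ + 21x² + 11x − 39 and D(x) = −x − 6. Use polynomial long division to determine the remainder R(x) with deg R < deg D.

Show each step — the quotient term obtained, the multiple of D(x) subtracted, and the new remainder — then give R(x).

Step 1: lead(5x⁵ + 33x⁴ + 21x³ + 21x² + 11x − 39) ÷ lead(D) = 5x⁵ ÷ −x = −5x⁴. Subtract (−5x⁴)·D = 5x⁵ + 30x⁴. Remainder: 3x⁴ + 21x³ + 21x² + 11x − 39.
Step 2: lead(3x⁴ + 21x³ + 21x² + 11x − 39) ÷ lead(D) = 3x⁴ ÷ −x = −3x³. Subtract (−3x³)·D = 3x⁴ + 18x³. Remainder: 3x³ + 21x² + 11x − 39.
Step 3: lead(3x³ + 21x² + 11x − 39) ÷ lead(D) = 3x³ ÷ −x = −3x². Subtract (−3x²)·D = 3x³ + 18x². Remainder: 3x² + 11x − 39.
Step 4: lead(3x² + 11x − 39) ÷ lead(D) = 3x² ÷ −x = −3x. Subtract (−3x)·D = 3x² + 18x. Remainder: −7x − 39.
Step 5: lead(−7x − 39) ÷ lead(D) = −7x ÷ −x = 7. Subtract (7)·D = −7x − 42. Remainder: 3.

R(x) = 3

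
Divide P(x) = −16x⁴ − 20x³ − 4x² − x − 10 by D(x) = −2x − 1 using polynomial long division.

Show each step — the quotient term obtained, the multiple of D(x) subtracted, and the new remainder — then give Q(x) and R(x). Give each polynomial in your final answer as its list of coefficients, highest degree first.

Step 1: lead(−16x⁴ − 20x³ − 4x² − x − 10) ÷ lead(D) = −16x⁴ ÷ −2x = 8x³. Subtract (8x³)·D = −16x⁴ − 8x³. Remainder: −12x³ − 4x² − x − 10.
Step 2: lead(−12x³ − 4x² − x − 10) ÷ lead(D) = −12x³ ÷ −2x = 6x². Subtract (6x²)·D = −12x³ − 6x². Remainder: 2x² − x − 10.
Step 3: lead(2x² − x − 10) ÷ lead(D) = 2x² ÷ −2x = −x. Subtract (−x)·D = 2x² + x. Remainder: −2x − 10.
Step 4: lead(−2x − 10) ÷ lead(D) = −2x ÷ −2x = 1. Subtract (1)·D = −2x − 1. Remainder: −9.

Q = [8, 6, -1, 1]; R = [-9]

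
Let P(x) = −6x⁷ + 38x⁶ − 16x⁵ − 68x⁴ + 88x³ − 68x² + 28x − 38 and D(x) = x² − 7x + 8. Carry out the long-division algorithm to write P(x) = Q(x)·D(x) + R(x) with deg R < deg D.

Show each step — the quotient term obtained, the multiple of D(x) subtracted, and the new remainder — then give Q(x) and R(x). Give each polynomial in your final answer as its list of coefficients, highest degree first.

Q = [-6, -4, 4, -8, 0, -4]; R = [-6]

Step 1: lead(−6x⁷ + 38x⁶ − 16x⁵ − 68x⁴ + 88x³ − 68x² + 28x − 38) ÷ lead(D) = −6x⁷ ÷ x² = −6x⁵. Subtract (−6x⁵)·D = −6x⁷ + 42x⁶ − 48x⁵. Remainder: −4x⁶ + 32x⁵ − 68x⁴ + 88x³ − 68x² + 28x − 38.
Step 2: lead(−4x⁶ + 32x⁵ − 68x⁴ + 88x³ − 68x² + 28x − 38) ÷ lead(D) = −4x⁶ ÷ x² = −4x⁴. Subtract (−4x⁴)·D = −4x⁶ + 28x⁵ − 32x⁴. Remainder: 4x⁵ − 36x⁴ + 88x³ − 68x² + 28x − 38.
Step 3: lead(4x⁵ − 36x⁴ + 88x³ − 68x² + 28x − 38) ÷ lead(D) = 4x⁵ ÷ x² = 4x³. Subtract (4x³)·D = 4x⁵ − 28x⁴ + 32x³. Remainder: −8x⁴ + 56x³ − 68x² + 28x − 38.
Step 4: lead(−8x⁴ + 56x³ − 68x² + 28x − 38) ÷ lead(D) = −8x⁴ ÷ x² = −8x². Subtract (−8x²)·D = −8x⁴ + 56x³ − 64x². Remainder: −4x² + 28x − 38.
Step 5: lead(−4x² + 28x − 38) ÷ lead(D) = −4x² ÷ x² = −4. Subtract (−4)·D = −4x² + 28x − 32. Remainder: −6.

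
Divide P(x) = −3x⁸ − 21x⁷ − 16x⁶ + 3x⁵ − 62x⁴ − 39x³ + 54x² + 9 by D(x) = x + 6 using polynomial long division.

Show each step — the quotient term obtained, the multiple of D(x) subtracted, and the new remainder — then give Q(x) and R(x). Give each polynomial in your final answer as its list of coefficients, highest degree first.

Step 1: lead(−3x⁸ − 21x⁷ − 16x⁶ + 3x⁵ − 62x⁴ − 39x³ + 54x² + 9) ÷ lead(D) = −3x⁸ ÷ x = −3x⁷. Subtract (−3x⁷)·D = −3x⁸ − 18x⁷. Remainder: −3x⁷ − 16x⁶ + 3x⁵ − 62x⁴ − 39x³ + 54x² + 9.
Step 2: lead(−3x⁷ − 16x⁶ + 3x⁵ − 62x⁴ − 39x³ + 54x² + 9) ÷ lead(D) = −3x⁷ ÷ x = −3x⁶. Subtract (−3x⁶)·D = −3x⁷ − 18x⁶. Remainder: 2x⁶ + 3x⁵ − 62x⁴ − 39x³ + 54x² + 9.
Step 3: lead(2x⁶ + 3x⁵ − 62x⁴ − 39x³ + 54x² + 9) ÷ lead(D) = 2x⁶ ÷ x = 2x⁵. Subtract (2x⁵)·D = 2x⁶ + 12x⁵. Remainder: −9x⁵ − 62x⁴ − 39x³ + 54x² + 9.
Step 4: lead(−9x⁵ − 62x⁴ − 39x³ + 54x² + 9) ÷ lead(D) = −9x⁵ ÷ x = −9x⁴. Subtract (−9x⁴)·D = −9x⁵ − 54x⁴. Remainder: −8x⁴ − 39x³ + 54x² + 9.
Step 5: lead(−8x⁴ − 39x³ + 54x² + 9) ÷ lead(D) = −8x⁴ ÷ x = −8x³. Subtract (−8x³)·D = −8x⁴ − 48x³. Remainder: 9x³ + 54x² + 9.
Step 6: lead(9x³ + 54x² + 9) ÷ lead(D) = 9x³ ÷ x = 9x². Subtract (9x²)·D = 9x³ + 54x². Remainder: 9.

Q = [-3, -3, 2, -9, -8, 9, 0, 0]; R = [9]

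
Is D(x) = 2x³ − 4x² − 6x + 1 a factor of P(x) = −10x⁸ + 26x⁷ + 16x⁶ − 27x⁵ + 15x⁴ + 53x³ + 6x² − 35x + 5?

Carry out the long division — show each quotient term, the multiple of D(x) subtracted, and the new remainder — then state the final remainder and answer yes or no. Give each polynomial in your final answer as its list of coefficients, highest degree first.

Step 1: lead(−10x⁸ + 26x⁷ + 16x⁶ − 27x⁵ + 15x⁴ + 53x³ + 6x² − 35x + 5) ÷ lead(D) = −10x⁸ ÷ 2x³ = −5x⁵. Subtract (−5x⁵)·D = −10x⁸ + 20x⁷ + 30x⁶ − 5x⁵. Remainder: 6x⁷ − 14x⁶ − 22x⁵ + 15x⁴ + 53x³ + 6x² − 35x + 5.
Step 2: lead(6x⁷ − 14x⁶ − 22x⁵ + 15x⁴ + 53x³ + 6x² − 35x + 5) ÷ lead(D) = 6x⁷ ÷ 2x³ = 3x⁴. Subtract (3x⁴)·D = 6x⁷ − 12x⁶ − 18x⁵ + 3x⁴. Remainder: −2x⁶ − 4x⁵ + 12x⁴ + 53x³ + 6x² − 35x + 5.
Step 3: lead(−2x⁶ − 4x⁵ + 12x⁴ + 53x³ + 6x² − 35x + 5) ÷ lead(D) = −2x⁶ ÷ 2x³ = −x³. Subtract (−x³)·D = −2x⁶ + 4x⁵ + 6x⁴ − x³. Remainder: −8x⁵ + 6x⁴ + 54x³ + 6x² − 35x + 5.
Step 4: lead(−8x⁵ + 6x⁴ + 54x³ + 6x² − 35x + 5) ÷ lead(D) = −8x⁵ ÷ 2x³ = −4x². Subtract (−4x²)·D = −8x⁵ + 16x⁴ + 24x³ − 4x². Remainder: −10x⁴ + 30x³ + 10x² − 35x + 5.
Step 5: lead(−10x⁴ + 30x³ + 10x² − 35x + 5) ÷ lead(D) = −10x⁴ ÷ 2x³ = −5x. Subtract (−5x)·D = −10x⁴ + 20x³ + 30x² − 5x. Remainder: 10x³ − 20x² − 30x + 5.
Step 6: lead(10x³ − 20x² − 30x + 5) ÷ lead(D) = 10x³ ÷ 2x³ = 5. Subtract (5)·D = 10x³ − 20x² − 30x + 5. Remainder: 0.

R = [0], so D(x) is a factor of P(x). yes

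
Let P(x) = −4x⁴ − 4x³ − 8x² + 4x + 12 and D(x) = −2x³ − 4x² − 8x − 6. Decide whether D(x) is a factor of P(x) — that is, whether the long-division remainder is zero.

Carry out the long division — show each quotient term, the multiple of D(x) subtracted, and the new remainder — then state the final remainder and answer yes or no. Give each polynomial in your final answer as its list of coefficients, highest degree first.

Step 1: lead(−4x⁴ − 4x³ − 8x² + 4x + 12) ÷ lead(D) = −4x⁴ ÷ −2x³ = 2x. Subtract (2x)·D = −4x⁴ − 8x³ − 16x² − 12x. Remainder: 4x³ + 8x² + 16x + 12.
Step 2: lead(4x³ + 8x² + 16x + 12) ÷ lead(D) = 4x³ ÷ −2x³ = −2. Subtract (−2)·D = 4x³ + 8x² + 16x + 12. Remainder: 0.

R = [0], so D(x) is a factor of P(x). yes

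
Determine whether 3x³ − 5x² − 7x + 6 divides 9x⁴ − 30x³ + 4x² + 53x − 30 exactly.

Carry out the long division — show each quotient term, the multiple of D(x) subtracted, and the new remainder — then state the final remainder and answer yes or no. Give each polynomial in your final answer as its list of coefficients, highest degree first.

R = [0], so D(x) is a factor of P(x). yes

Step 1: lead(9x⁴ − 30x³ + 4x² + 53x − 30) ÷ lead(D) = 9x⁴ ÷ 3x³ = 3x. Subtract (3x)·D = 9x⁴ − 15x³ − 21x² + 18x. Remainder: −15x³ + 25x² + 35x − 30.
Step 2: lead(−15x³ + 25x² + 35x − 30) ÷ lead(D) = −15x³ ÷ 3x³ = −5. Subtract (−5)·D = −15x³ + 25x² + 35x − 30. Remainder: 0.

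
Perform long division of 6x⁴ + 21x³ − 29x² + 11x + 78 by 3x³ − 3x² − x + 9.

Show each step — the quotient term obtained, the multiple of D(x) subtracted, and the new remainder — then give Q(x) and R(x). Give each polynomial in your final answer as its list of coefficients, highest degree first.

Step 1: lead(6x⁴ + 21x³ − 29x² + 11x + 78) ÷ lead(D) = 6x⁴ ÷ 3x³ = 2x. Subtract (2x)·D = 6x⁴ − 6x³ − 2x² + 18x. Remainder: 27x³ − 27x² − 7x + 78.
Step 2: lead(27x³ − 27x² − 7x + 78) ÷ lead(D) = 27x³ ÷ 3x³ = 9. Subtract (9)·D = 27x³ − 27x² − 9x + 81. Remainder: 2x − 3.

Q = [2, 9]; R = [2, -3]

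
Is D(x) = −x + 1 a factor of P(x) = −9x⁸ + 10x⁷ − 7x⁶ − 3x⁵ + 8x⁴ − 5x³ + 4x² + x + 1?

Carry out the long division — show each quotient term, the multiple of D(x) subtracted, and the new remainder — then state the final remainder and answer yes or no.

Step 1: lead(−9x⁸ + 10x⁷ − 7x⁶ − 3x⁵ + 8x⁴ − 5x³ + 4x² + x + 1) ÷ lead(D) = −9x⁸ ÷ −x = 9x⁷. Subtract (9x⁷)·D = −9x⁸ + 9x⁷. Remainder: x⁷ − 7x⁶ − 3x⁵ + 8x⁴ − 5x³ + 4x² + x + 1.
Step 2: lead(x⁷ − 7x⁶ − 3x⁵ + 8x⁴ − 5x³ + 4x² + x + 1) ÷ lead(D) = x⁷ ÷ −x = −x⁶. Subtract (−x⁶)·D = x⁷ − x⁶. Remainder: −6x⁶ − 3x⁵ + 8x⁴ − 5x³ + 4x² + x + 1.
Step 3: lead(−6x⁶ − 3x⁵ + 8x⁴ − 5x³ + 4x² + x + 1) ÷ lead(D) = −6x⁶ ÷ −x = 6x⁵. Subtract (6x⁵)·D = −6x⁶ + 6x⁵. Remainder: −9x⁵ + 8x⁴ − 5x³ + 4x² + x + 1.
Step 4: lead(−9x⁵ + 8x⁴ − 5x³ + 4x² + x + 1) ÷ lead(D) = −9x⁵ ÷ −x = 9x⁴. Subtract (9x⁴)·D = −9x⁵ + 9x⁴. Remainder: −x⁴ − 5x³ + 4x² + x + 1.
Step 5: lead(−x⁴ − 5x³ + 4x² + x + 1) ÷ lead(D) = −x⁴ ÷ −x = x³. Subtract (x³)·D = −x⁴ + x³. Remainder: −6x³ + 4x² + x + 1.
Step 6: lead(−6x³ + 4x² + x + 1) ÷ lead(D) = −6x³ ÷ −x = 6x². Subtract (6x²)·D = −6x³ + 6x². Remainder: −2x² + x + 1.
Step 7: lead(−2x² + x + 1) ÷ lead(D) = −2x² ÷ −x = 2x. Subtract (2x)·D = −2x² + 2x. Remainder: −x + 1.
Step 8: lead(−x + 1) ÷ lead(D) = −x ÷ −x = 1. Subtract (1)·D = −x + 1. Remainder: 0.

R(x) = 0, so D(x) is a factor of P(x). yes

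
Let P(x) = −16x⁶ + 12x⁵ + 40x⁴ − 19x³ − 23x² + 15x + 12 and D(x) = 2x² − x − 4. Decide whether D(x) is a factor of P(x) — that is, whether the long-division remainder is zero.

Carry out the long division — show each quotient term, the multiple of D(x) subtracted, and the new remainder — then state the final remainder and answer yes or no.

Step 1: lead(−16x⁶ + 12x⁵ + 40x⁴ − 19x³ − 23x² + 15x + 12) ÷ lead(D) = −16x⁶ ÷ 2x² = −8x⁴. Subtract (−8x⁴)·D = −16x⁶ + 8x⁵ + 32x⁴. Remainder: 4x⁵ + 8x⁴ − 19x³ − 23x² + 15x + 12.
Step 2: lead(4x⁵ + 8x⁴ − 19x³ − 23x² + 15x + 12) ÷ lead(D) = 4x⁵ ÷ 2x² = 2x³. Subtract (2x³)·D = 4x⁵ − 2x⁴ − 8x³. Remainder: 10x⁴ − 11x³ − 23x² + 15x + 12.
Step 3: lead(10x⁴ − 11x³ − 23x² + 15x + 12) ÷ lead(D) = 10x⁴ ÷ 2x² = 5x². Subtract (5x²)·D = 10x⁴ − 5x³ − 20x². Remainder: −6x³ − 3x² + 15x + 12.
Step 4: lead(−6x³ − 3x² + 15x + 12) ÷ lead(D) = −6x³ ÷ 2x² = −3x. Subtract (−3x)·D = −6x³ + 3x² + 12x. Remainder: −6x² + 3x + 12.
Step 5: lead(−6x² + 3x + 12) ÷ lead(D) = −6x² ÷ 2x² = −3. Subtract (−3)·D = −6x² + 3x + 12. Remainder: 0.

R(x) = 0, so D(x) is a factor of P(x). yes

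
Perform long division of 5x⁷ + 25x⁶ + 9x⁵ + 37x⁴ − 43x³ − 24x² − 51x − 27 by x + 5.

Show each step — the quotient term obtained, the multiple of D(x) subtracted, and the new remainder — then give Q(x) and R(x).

Q(x) = 5x⁶ + 9x⁴ − 8x³ − 3x² − 9x − 6; R(x) = 3

Step 1: lead(5x⁷ + 25x⁶ + 9x⁵ + 37x⁴ − 43x³ − 24x² − 51x − 27) ÷ lead(D) = 5x⁷ ÷ x = 5x⁶. Subtract (5x⁶)·D = 5x⁷ + 25x⁶. Remainder: 9x⁵ + 37x⁴ − 43x³ − 24x² − 51x − 27.
Step 2: lead(9x⁵ + 37x⁴ − 43x³ − 24x² − 51x − 27) ÷ lead(D) = 9x⁵ ÷ x = 9x⁴. Subtract (9x⁴)·D = 9x⁵ + 45x⁴. Remainder: −8x⁴ − 43x³ − 24x² − 51x − 27.
Step 3: lead(−8x⁴ − 43x³ − 24x² − 51x − 27) ÷ lead(D) = −8x⁴ ÷ x = −8x³. Subtract (−8x³)·D = −8x⁴ − 40x³. Remainder: −3x³ − 24x² − 51x − 27.
Step 4: lead(−3x³ − 24x² − 51x − 27) ÷ lead(D) = −3x³ ÷ x = −3x². Subtract (−3x²)·D = −3x³ − 15x². Remainder: −9x² − 51x − 27.
Step 5: lead(−9x² − 51x − 27) ÷ lead(D) = −9x² ÷ x = −9x. Subtract (−9x)·D = −9x² − 45x. Remainder: −6x − 27.
Step 6: lead(−6x − 27) ÷ lead(D) = −6x ÷ x = −6. Subtract (−6)·D = −6x − 30. Remainder: 3.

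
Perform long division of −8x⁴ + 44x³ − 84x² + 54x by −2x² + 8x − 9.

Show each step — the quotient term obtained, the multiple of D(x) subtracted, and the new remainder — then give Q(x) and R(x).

Step 1: lead(−8x⁴ + 44x³ − 84x² + 54x) ÷ lead(D) = −8x⁴ ÷ −2x² = 4x². Subtract (4x²)·D = −8x⁴ + 32x³ − 36x². Remainder: 12x³ − 48x² + 54x.
Step 2: lead(12x³ − 48x² + 54x) ÷ lead(D) = 12x³ ÷ −2x² = −6x. Subtract (−6x)·D = 12x³ − 48x² + 54x. Remainder: 0.

Q(x) = 4x² − 6x; R(x) = 0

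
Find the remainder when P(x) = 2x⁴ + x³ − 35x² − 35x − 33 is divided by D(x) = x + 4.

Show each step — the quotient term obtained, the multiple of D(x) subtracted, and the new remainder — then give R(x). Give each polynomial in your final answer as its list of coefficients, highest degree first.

Step 1: lead(2x⁴ + x³ − 35x² − 35x − 33) ÷ lead(D) = 2x⁴ ÷ x = 2x³. Subtract (2x³)·D = 2x⁴ + 8x³. Remainder: −7x³ − 35x² − 35x − 33.
Step 2: lead(−7x³ − 35x² − 35x − 33) ÷ lead(D) = −7x³ ÷ x = −7x². Subtract (−7x²)·D = −7x³ − 28x². Remainder: −7x² − 35x − 33.
Step 3: lead(−7x² − 35x − 33) ÷ lead(D) = −7x² ÷ x = −7x. Subtract (−7x)·D = −7x² − 28x. Remainder: −7x − 33.
Step 4: lead(−7x − 33) ÷ lead(D) = −7x ÷ x = −7. Subtract (−7)·D = −7x − 28. Remainder: −5.

R = [-5]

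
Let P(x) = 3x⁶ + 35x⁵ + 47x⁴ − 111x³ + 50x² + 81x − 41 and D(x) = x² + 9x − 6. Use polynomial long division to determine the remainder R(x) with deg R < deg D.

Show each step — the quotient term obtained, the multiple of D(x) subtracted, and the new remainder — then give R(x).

Step 1: lead(3x⁶ + 35x⁵ + 47x⁴ − 111x³ + 50x² + 81x − 41) ÷ lead(D) = 3x⁶ ÷ x² = 3x⁴. Subtract (3x⁴)·D = 3x⁶ + 27x⁵ − 18x⁴. Remainder: 8x⁵ + 65x⁴ − 111x³ + 50x² + 81x − 41.
Step 2: lead(8x⁵ + 65x⁴ − 111x³ + 50x² + 81x − 41) ÷ lead(D) = 8x⁵ ÷ x² = 8x³. Subtract (8x³)·D = 8x⁵ + 72x⁴ − 48x³. Remainder: −7x⁴ − 63x³ + 50x² + 81x − 41.
Step 3: lead(−7x⁴ − 63x³ + 50x² + 81x − 41) ÷ lead(D) = −7x⁴ ÷ x² = −7x². Subtract (−7x²)·D = −7x⁴ − 63x³ + 42x². Remainder: 8x² + 81x − 41.
Step 4: lead(8x² + 81x − 41) ÷ lead(D) = 8x² ÷ x² = 8. Subtract (8)·D = 8x² + 72x − 48. Remainder: 9x + 7.

R(x) = 9x + 7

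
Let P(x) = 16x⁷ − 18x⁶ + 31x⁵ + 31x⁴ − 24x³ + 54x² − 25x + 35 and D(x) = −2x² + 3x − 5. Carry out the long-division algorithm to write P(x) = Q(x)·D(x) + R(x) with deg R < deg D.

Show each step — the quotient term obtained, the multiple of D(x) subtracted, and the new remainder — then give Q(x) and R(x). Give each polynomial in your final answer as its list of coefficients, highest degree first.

Step 1: lead(16x⁷ − 18x⁶ + 31x⁵ + 31x⁴ − 24x³ + 54x² − 25x + 35) ÷ lead(D) = 16x⁷ ÷ −2x² = −8x⁵. Subtract (−8x⁵)·D = 16x⁷ − 24x⁶ + 40x⁵. Remainder: 6x⁶ − 9x⁵ + 31x⁴ − 24x³ + 54x² − 25x + 35.
Step 2: lead(6x⁶ − 9x⁵ + 31x⁴ − 24x³ + 54x² − 25x + 35) ÷ lead(D) = 6x⁶ ÷ −2x² = −3x⁴. Subtract (−3x⁴)·D = 6x⁶ − 9x⁵ + 15x⁴. Remainder: 16x⁴ − 24x³ + 54x² − 25x + 35.
Step 3: lead(16x⁴ − 24x³ + 54x² − 25x + 35) ÷ lead(D) = 16x⁴ ÷ −2x² = −8x². Subtract (−8x²)·D = 16x⁴ − 24x³ + 40x². Remainder: 14x² − 25x + 35.
Step 4: lead(14x² − 25x + 35) ÷ lead(D) = 14x² ÷ −2x² = −7. Subtract (−7)·D = 14x² − 21x + 35. Remainder: −4x.

Q = [-8, -3, 0, -8, 0, -7]; R = [-4, 0]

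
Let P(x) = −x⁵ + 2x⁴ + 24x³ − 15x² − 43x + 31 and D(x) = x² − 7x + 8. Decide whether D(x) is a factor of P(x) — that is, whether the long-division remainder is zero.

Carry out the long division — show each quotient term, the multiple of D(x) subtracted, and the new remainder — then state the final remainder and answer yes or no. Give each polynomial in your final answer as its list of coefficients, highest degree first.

R = [9, -1], so D(x) is not a factor of P(x). no

Step 1: lead(−x⁵ + 2x⁴ + 24x³ − 15x² − 43x + 31) ÷ lead(D) = −x⁵ ÷ x² = −x³. Subtract (−x³)·D = −x⁵ + 7x⁴ − 8x³. Remainder: −5x⁴ + 32x³ − 15x² − 43x + 31.
Step 2: lead(−5x⁴ + 32x³ − 15x² − 43x + 31) ÷ lead(D) = −5x⁴ ÷ x² = −5x². Subtract (−5x²)·D = −5x⁴ + 35x³ − 40x². Remainder: −3x³ + 25x² − 43x + 31.
Step 3: lead(−3x³ + 25x² − 43x + 31) ÷ lead(D) = −3x³ ÷ x² = −3x. Subtract (−3x)·D = −3x³ + 21x² − 24x. Remainder: 4x² − 19x + 31.
Step 4: lead(4x² − 19x + 31) ÷ lead(D) = 4x² ÷ x² = 4. Subtract (4)·D = 4x² − 28x + 32. Remainder: 9x − 1.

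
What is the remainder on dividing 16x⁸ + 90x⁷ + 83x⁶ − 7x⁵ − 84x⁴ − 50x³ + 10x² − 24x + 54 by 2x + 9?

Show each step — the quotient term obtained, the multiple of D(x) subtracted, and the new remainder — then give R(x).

R(x) = 0

Step 1: lead(16x⁸ + 90x⁷ + 83x⁶ − 7x⁵ − 84x⁴ − 50x³ + 10x² − 24x + 54) ÷ lead(D) = 16x⁸ ÷ 2x = 8x⁷. Subtract (8x⁷)·D = 16x⁸ + 72x⁷. Remainder: 18x⁷ + 83x⁶ − 7x⁵ − 84x⁴ − 50x³ + 10x² − 24x + 54.
Step 2: lead(18x⁷ + 83x⁶ − 7x⁵ − 84x⁴ − 50x³ + 10x² − 24x + 54) ÷ lead(D) = 18x⁷ ÷ 2x = 9x⁶. Subtract (9x⁶)·D = 18x⁷ + 81x⁶. Remainder: 2x⁶ − 7x⁵ − 84x⁴ − 50x³ + 10x² − 24x + 54.
Step 3: lead(2x⁶ − 7x⁵ − 84x⁴ − 50x³ + 10x² − 24x + 54) ÷ lead(D) = 2x⁶ ÷ 2x = x⁵. Subtract (x⁵)·D = 2x⁶ + 9x⁵. Remainder: −16x⁵ − 84x⁴ − 50x³ + 10x² − 24x + 54.
Step 4: lead(−16x⁵ − 84x⁴ − 50x³ + 10x² − 24x + 54) ÷ lead(D) = −16x⁵ ÷ 2x = −8x⁴. Subtract (−8x⁴)·D = −16x⁵ − 72x⁴. Remainder: −12x⁴ − 50x³ + 10x² − 24x + 54.
Step 5: lead(−12x⁴ − 50x³ + 10x² − 24x + 54) ÷ lead(D) = −12x⁴ ÷ 2x = −6x³. Subtract (−6x³)·D = −12x⁴ − 54x³. Remainder: 4x³ + 10x² − 24x + 54.
Step 6: lead(4x³ + 10x² − 24x + 54) ÷ lead(D) = 4x³ ÷ 2x = 2x². Subtract (2x²)·D = 4x³ + 18x². Remainder: −8x² − 24x + 54.
Step 7: lead(−8x² − 24x + 54) ÷ lead(D) = −8x² ÷ 2x = −4x. Subtract (−4x)·D = −8x² − 36x. Remainder: 12x + 54.
Step 8: lead(12x + 54) ÷ lead(D) = 12x ÷ 2x = 6. Subtract (6)·D = 12x + 54. Remainder: 0.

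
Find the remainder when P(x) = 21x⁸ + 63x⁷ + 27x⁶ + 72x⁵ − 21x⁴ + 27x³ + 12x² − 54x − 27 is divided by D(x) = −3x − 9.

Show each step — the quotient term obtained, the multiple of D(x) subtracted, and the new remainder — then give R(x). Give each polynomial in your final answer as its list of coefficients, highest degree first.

Step 1: lead(21x⁸ + 63x⁷ + 27x⁶ + 72x⁵ − 21x⁴ + 27x³ + 12x² − 54x − 27) ÷ lead(D) = 21x⁸ ÷ −3x = −7x⁷. Subtract (−7x⁷)·D = 21x⁸ + 63x⁷. Remainder: 27x⁶ + 72x⁵ − 21x⁴ + 27x³ + 12x² − 54x − 27.
Step 2: lead(27x⁶ + 72x⁵ − 21x⁴ + 27x³ + 12x² − 54x − 27) ÷ lead(D) = 27x⁶ ÷ −3x = −9x⁵. Subtract (−9x⁵)·D = 27x⁶ + 81x⁵. Remainder: −9x⁵ − 21x⁴ + 27x³ + 12x² − 54x − 27.
Step 3: lead(−9x⁵ − 21x⁴ + 27x³ + 12x² − 54x − 27) ÷ lead(D) = −9x⁵ ÷ −3x = 3x⁴. Subtract (3x⁴)·D = −9x⁵ − 27x⁴. Remainder: 6x⁴ + 27x³ + 12x² − 54x − 27.
Step 4: lead(6x⁴ + 27x³ + 12x² − 54x − 27) ÷ lead(D) = 6x⁴ ÷ −3x = −2x³. Subtract (−2x³)·D = 6x⁴ + 18x³. Remainder: 9x³ + 12x² − 54x − 27.
Step 5: lead(9x³ + 12x² − 54x − 27) ÷ lead(D) = 9x³ ÷ −3x = −3x². Subtract (−3x²)·D = 9x³ + 27x². Remainder: −15x² − 54x − 27.
Step 6: lead(−15x² − 54x − 27) ÷ lead(D) = −15x² ÷ −3x = 5x. Subtract (5x)·D = −15x² − 45x. Remainder: −9x − 27.
Step 7: lead(−9x − 27) ÷ lead(D) = −9x ÷ −3x = 3. Subtract (3)·D = −9x − 27. Remainder: 0.

R = [0]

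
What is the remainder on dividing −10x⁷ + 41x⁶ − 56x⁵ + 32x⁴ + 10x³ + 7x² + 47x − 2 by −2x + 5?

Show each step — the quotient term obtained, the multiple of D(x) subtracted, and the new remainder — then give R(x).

R(x) = 3

Step 1: lead(−10x⁷ + 41x⁶ − 56x⁵ + 32x⁴ + 10x³ + 7x² + 47x − 2) ÷ lead(D) = −10x⁷ ÷ −2x = 5x⁶. Subtract (5x⁶)·D = −10x⁷ + 25x⁶. Remainder: 16x⁶ − 56x⁵ + 32x⁴ + 10x³ + 7x² + 47x − 2.
Step 2: lead(16x⁶ − 56x⁵ + 32x⁴ + 10x³ + 7x² + 47x − 2) ÷ lead(D) = 16x⁶ ÷ −2x = −8x⁵. Subtract (−8x⁵)·D = 16x⁶ − 40x⁵. Remainder: −16x⁵ + 32x⁴ + 10x³ + 7x² + 47x − 2.
Step 3: lead(−16x⁵ + 32x⁴ + 10x³ + 7x² + 47x − 2) ÷ lead(D) = −16x⁵ ÷ −2x = 8x⁴. Subtract (8x⁴)·D = −16x⁵ + 40x⁴. Remainder: −8x⁴ + 10x³ + 7x² + 47x − 2.
Step 4: lead(−8x⁴ + 10x³ + 7x² + 47x − 2) ÷ lead(D) = −8x⁴ ÷ −2x = 4x³. Subtract (4x³)·D = −8x⁴ + 20x³. Remainder: −10x³ + 7x² + 47x − 2.
Step 5: lead(−10x³ + 7x² + 47x − 2) ÷ lead(D) = −10x³ ÷ −2x = 5x². Subtract (5x²)·D = −10x³ + 25x². Remainder: −18x² + 47x − 2.
Step 6: lead(−18x² + 47x − 2) ÷ lead(D) = −18x² ÷ −2x = 9x. Subtract (9x)·D = −18x² + 45x. Remainder: 2x − 2.
Step 7: lead(2x − 2) ÷ lead(D) = 2x ÷ −2x = −1. Subtract (−1)·D = 2x − 5. Remainder: 3.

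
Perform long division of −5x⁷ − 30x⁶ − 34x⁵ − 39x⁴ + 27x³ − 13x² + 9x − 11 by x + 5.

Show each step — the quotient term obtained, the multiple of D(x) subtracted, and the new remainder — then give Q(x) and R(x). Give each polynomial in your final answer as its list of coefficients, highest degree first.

Q = [-5, -5, -9, 6, -3, 2, -1]; R = [-6]

Step 1: lead(−5x⁷ − 30x⁶ − 34x⁵ − 39x⁴ + 27x³ − 13x² + 9x − 11) ÷ lead(D) = −5x⁷ ÷ x = −5x⁶. Subtract (−5x⁶)·D = −5x⁷ − 25x⁶. Remainder: −5x⁶ − 34x⁵ − 39x⁴ + 27x³ − 13x² + 9x − 11.
Step 2: lead(−5x⁶ − 34x⁵ − 39x⁴ + 27x³ − 13x² + 9x − 11) ÷ lead(D) = −5x⁶ ÷ x = −5x⁵. Subtract (−5x⁵)·D = −5x⁶ − 25x⁵. Remainder: −9x⁵ − 39x⁴ + 27x³ − 13x² + 9x − 11.
Step 3: lead(−9x⁵ − 39x⁴ + 27x³ − 13x² + 9x − 11) ÷ lead(D) = −9x⁵ ÷ x = −9x⁴. Subtract (−9x⁴)·D = −9x⁵ − 45x⁴. Remainder: 6x⁴ + 27x³ − 13x² + 9x − 11.
Step 4: lead(6x⁴ + 27x³ − 13x² + 9x − 11) ÷ lead(D) = 6x⁴ ÷ x = 6x³. Subtract (6x³)·D = 6x⁴ + 30x³. Remainder: −3x³ − 13x² + 9x − 11.
Step 5: lead(−3x³ − 13x² + 9x − 11) ÷ lead(D) = −3x³ ÷ x = −3x². Subtract (−3x²)·D = −3x³ − 15x². Remainder: 2x² + 9x − 11.
Step 6: lead(2x² + 9x − 11) ÷ lead(D) = 2x² ÷ x = 2x. Subtract (2x)·D = 2x² + 10x. Remainder: −x − 11.
Step 7: lead(−x − 11) ÷ lead(D) = −x ÷ x = −1. Subtract (−1)·D = −x − 5. Remainder: −6.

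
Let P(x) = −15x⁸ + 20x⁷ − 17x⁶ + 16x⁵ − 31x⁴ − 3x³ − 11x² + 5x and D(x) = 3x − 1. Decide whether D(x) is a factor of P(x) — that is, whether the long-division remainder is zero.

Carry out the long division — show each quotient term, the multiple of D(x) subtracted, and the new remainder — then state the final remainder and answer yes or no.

R(x) = 0, so D(x) is a factor of P(x). yes

Step 1: lead(−15x⁸ + 20x⁷ − 17x⁶ + 16x⁵ − 31x⁴ − 3x³ − 11x² + 5x) ÷ lead(D) = −15x⁸ ÷ 3x = −5x⁷. Subtract (−5x⁷)·D = −15x⁸ + 5x⁷. Remainder: 15x⁷ − 17x⁶ + 16x⁵ − 31x⁴ − 3x³ − 11x² + 5x.
Step 2: lead(15x⁷ − 17x⁶ + 16x⁵ − 31x⁴ − 3x³ − 11x² + 5x) ÷ lead(D) = 15x⁷ ÷ 3x = 5x⁶. Subtract (5x⁶)·D = 15x⁷ − 5x⁶. Remainder: −12x⁶ + 16x⁵ − 31x⁴ − 3x³ − 11x² + 5x.
Step 3: lead(−12x⁶ + 16x⁵ − 31x⁴ − 3x³ − 11x² + 5x) ÷ lead(D) = −12x⁶ ÷ 3x = −4x⁵. Subtract (−4x⁵)·D = −12x⁶ + 4x⁵. Remainder: 12x⁵ − 31x⁴ − 3x³ − 11x² + 5x.
Step 4: lead(12x⁵ − 31x⁴ − 3x³ − 11x² + 5x) ÷ lead(D) = 12x⁵ ÷ 3x = 4x⁴. Subtract (4x⁴)·D = 12x⁵ − 4x⁴. Remainder: −27x⁴ − 3x³ − 11x² + 5x.
Step 5: lead(−27x⁴ − 3x³ − 11x² + 5x) ÷ lead(D) = −27x⁴ ÷ 3x = −9x³. Subtract (−9x³)·D = −27x⁴ + 9x³. Remainder: −12x³ − 11x² + 5x.
Step 6: lead(−12x³ − 11x² + 5x) ÷ lead(D) = −12x³ ÷ 3x = −4x². Subtract (−4x²)·D = −12x³ + 4x². Remainder: −15x² + 5x.
Step 7: lead(−15x² + 5x) ÷ lead(D) = −15x² ÷ 3x = −5x. Subtract (−5x)·D = −15x² + 5x. Remainder: 0.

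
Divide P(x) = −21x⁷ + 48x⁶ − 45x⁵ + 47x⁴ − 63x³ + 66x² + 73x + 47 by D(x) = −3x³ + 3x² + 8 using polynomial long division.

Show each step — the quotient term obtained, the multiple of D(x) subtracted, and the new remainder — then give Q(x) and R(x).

Step 1: lead(−21x⁷ + 48x⁶ − 45x⁵ + 47x⁴ − 63x³ + 66x² + 73x + 47) ÷ lead(D) = −21x⁷ ÷ −3x³ = 7x⁴. Subtract (7x⁴)·D = −21x⁷ + 21x⁶ + 56x⁴. Remainder: 27x⁶ − 45x⁵ − 9x⁴ − 63x³ + 66x² + 73x + 47.
Step 2: lead(27x⁶ − 45x⁵ − 9x⁴ − 63x³ + 66x² + 73x + 47) ÷ lead(D) = 27x⁶ ÷ −3x³ = −9x³. Subtract (−9x³)·D = 27x⁶ − 27x⁵ − 72x³. Remainder: −18x⁵ − 9x⁴ + 9x³ + 66x² + 73x + 47.
Step 3: lead(−18x⁵ − 9x⁴ + 9x³ + 66x² + 73x + 47) ÷ lead(D) = −18x⁵ ÷ −3x³ = 6x². Subtract (6x²)·D = −18x⁵ + 18x⁴ + 48x². Remainder: −27x⁴ + 9x³ + 18x² + 73x + 47.
Step 4: lead(−27x⁴ + 9x³ + 18x² + 73x + 47) ÷ lead(D) = −27x⁴ ÷ −3x³ = 9x. Subtract (9x)·D = −27x⁴ + 27x³ + 72x. Remainder: −18x³ + 18x² + x + 47.
Step 5: lead(−18x³ + 18x² + x + 47) ÷ lead(D) = −18x³ ÷ −3x³ = 6. Subtract (6)·D = −18x³ + 18x² + 48. Remainder: x − 1.

Q(x) = 7x⁴ − 9x³ + 6x² + 9x + 6; R(x) = x − 1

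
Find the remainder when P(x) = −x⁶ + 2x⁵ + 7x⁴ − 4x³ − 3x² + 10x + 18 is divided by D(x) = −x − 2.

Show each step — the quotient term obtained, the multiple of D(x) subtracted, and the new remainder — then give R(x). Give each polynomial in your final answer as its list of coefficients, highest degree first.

R = [2]

Step 1: lead(−x⁶ + 2x⁵ + 7x⁴ − 4x³ − 3x² + 10x + 18) ÷ lead(D) = −x⁶ ÷ −x = x⁵. Subtract (x⁵)·D = −x⁶ − 2x⁵. Remainder: 4x⁵ + 7x⁴ − 4x³ − 3x² + 10x + 18.
Step 2: lead(4x⁵ + 7x⁴ − 4x³ − 3x² + 10x + 18) ÷ lead(D) = 4x⁵ ÷ −x = −4x⁴. Subtract (−4x⁴)·D = 4x⁵ + 8x⁴. Remainder: −x⁴ − 4x³ − 3x² + 10x + 18.
Step 3: lead(−x⁴ − 4x³ − 3x² + 10x + 18) ÷ lead(D) = −x⁴ ÷ −x = x³. Subtract (x³)·D = −x⁴ − 2x³. Remainder: −2x³ − 3x² + 10x + 18.
Step 4: lead(−2x³ − 3x² + 10x + 18) ÷ lead(D) = −2x³ ÷ −x = 2x². Subtract (2x²)·D = −2x³ − 4x². Remainder: x² + 10x + 18.
Step 5: lead(x² + 10x + 18) ÷ lead(D) = x² ÷ −x = −x. Subtract (−x)·D = x² + 2x. Remainder: 8x + 18.
Step 6: lead(8x + 18) ÷ lead(D) = 8x ÷ −x = −8. Subtract (−8)·D = 8x + 16. Remainder: 2.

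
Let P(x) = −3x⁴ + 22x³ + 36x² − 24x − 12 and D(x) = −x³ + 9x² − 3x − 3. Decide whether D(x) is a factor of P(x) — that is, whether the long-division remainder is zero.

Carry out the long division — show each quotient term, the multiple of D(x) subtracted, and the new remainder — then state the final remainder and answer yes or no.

Step 1: lead(−3x⁴ + 22x³ + 36x² − 24x − 12) ÷ lead(D) = −3x⁴ ÷ −x³ = 3x. Subtract (3x)·D = −3x⁴ + 27x³ − 9x² − 9x. Remainder: −5x³ + 45x² − 15x − 12.
Step 2: lead(−5x³ + 45x² − 15x − 12) ÷ lead(D) = −5x³ ÷ −x³ = 5. Subtract (5)·D = −5x³ + 45x² − 15x − 15. Remainder: 3.

R(x) = 3, so D(x) is not a factor of P(x). no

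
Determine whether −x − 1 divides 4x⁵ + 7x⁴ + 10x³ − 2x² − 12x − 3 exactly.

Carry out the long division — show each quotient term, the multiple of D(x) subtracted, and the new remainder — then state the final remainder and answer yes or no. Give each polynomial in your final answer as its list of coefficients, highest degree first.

R = [0], so D(x) is a factor of P(x). yes

Step 1: lead(4x⁵ + 7x⁴ + 10x³ − 2x² − 12x − 3) ÷ lead(D) = 4x⁵ ÷ −x = −4x⁴. Subtract (−4x⁴)·D = 4x⁵ + 4x⁴. Remainder: 3x⁴ + 10x³ − 2x² − 12x − 3.
Step 2: lead(3x⁴ + 10x³ − 2x² − 12x − 3) ÷ lead(D) = 3x⁴ ÷ −x = −3x³. Subtract (−3x³)·D = 3x⁴ + 3x³. Remainder: 7x³ − 2x² − 12x − 3.
Step 3: lead(7x³ − 2x² − 12x − 3) ÷ lead(D) = 7x³ ÷ −x = −7x². Subtract (−7x²)·D = 7x³ + 7x². Remainder: −9x² − 12x − 3.
Step 4: lead(−9x² − 12x − 3) ÷ lead(D) = −9x² ÷ −x = 9x. Subtract (9x)·D = −9x² − 9x. Remainder: −3x − 3.
Step 5: lead(−3x − 3) ÷ lead(D) = −3x ÷ −x = 3. Subtract (3)·D = −3x − 3. Remainder: 0.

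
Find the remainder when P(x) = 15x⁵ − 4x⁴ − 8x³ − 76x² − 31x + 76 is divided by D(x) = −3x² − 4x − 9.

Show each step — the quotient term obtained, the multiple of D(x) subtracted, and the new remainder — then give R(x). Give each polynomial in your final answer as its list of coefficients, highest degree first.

R = [4]

Step 1: lead(15x⁵ − 4x⁴ − 8x³ − 76x² − 31x + 76) ÷ lead(D) = 15x⁵ ÷ −3x² = −5x³. Subtract (−5x³)·D = 15x⁵ + 20x⁴ + 45x³. Remainder: −24x⁴ − 53x³ − 76x² − 31x + 76.
Step 2: lead(−24x⁴ − 53x³ − 76x² − 31x + 76) ÷ lead(D) = −24x⁴ ÷ −3x² = 8x². Subtract (8x²)·D = −24x⁴ − 32x³ − 72x². Remainder: −21x³ − 4x² − 31x + 76.
Step 3: lead(−21x³ − 4x² − 31x + 76) ÷ lead(D) = −21x³ ÷ −3x² = 7x. Subtract (7x)·D = −21x³ − 28x² − 63x. Remainder: 24x² + 32x + 76.
Step 4: lead(24x² + 32x + 76) ÷ lead(D) = 24x² ÷ −3x² = −8. Subtract (−8)·D = 24x² + 32x + 72. Remainder: 4.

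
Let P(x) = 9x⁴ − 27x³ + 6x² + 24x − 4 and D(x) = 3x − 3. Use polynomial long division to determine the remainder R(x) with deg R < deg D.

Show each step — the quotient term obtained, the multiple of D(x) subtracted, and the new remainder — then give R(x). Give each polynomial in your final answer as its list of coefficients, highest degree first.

Step 1: lead(9x⁴ − 27x³ + 6x² + 24x − 4) ÷ lead(D) = 9x⁴ ÷ 3x = 3x³. Subtract (3x³)·D = 9x⁴ − 9x³. Remainder: −18x³ + 6x² + 24x − 4.
Step 2: lead(−18x³ + 6x² + 24x − 4) ÷ lead(D) = −18x³ ÷ 3x = −6x². Subtract (−6x²)·D = −18x³ + 18x². Remainder: −12x² + 24x − 4.
Step 3: lead(−12x² + 24x − 4) ÷ lead(D) = −12x² ÷ 3x = −4x. Subtract (−4x)·D = −12x² + 12x. Remainder: 12x − 4.
Step 4: lead(12x − 4) ÷ lead(D) = 12x ÷ 3x = 4. Subtract (4)·D = 12x − 12. Remainder: 8.

R = [8]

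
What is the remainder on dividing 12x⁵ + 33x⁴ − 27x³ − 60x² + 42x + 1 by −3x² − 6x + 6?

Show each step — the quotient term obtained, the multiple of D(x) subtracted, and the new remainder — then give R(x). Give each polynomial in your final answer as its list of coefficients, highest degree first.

Step 1: lead(12x⁵ + 33x⁴ − 27x³ − 60x² + 42x + 1) ÷ lead(D) = 12x⁵ ÷ −3x² = −4x³. Subtract (−4x³)·D = 12x⁵ + 24x⁴ − 24x³. Remainder: 9x⁴ − 3x³ − 60x² + 42x + 1.
Step 2: lead(9x⁴ − 3x³ − 60x² + 42x + 1) ÷ lead(D) = 9x⁴ ÷ −3x² = −3x². Subtract (−3x²)·D = 9x⁴ + 18x³ − 18x². Remainder: −21x³ − 42x² + 42x + 1.
Step 3: lead(−21x³ − 42x² + 42x + 1) ÷ lead(D) = −21x³ ÷ −3x² = 7x. Subtract (7x)·D = −21x³ − 42x² + 42x. Remainder: 1.

R = [1]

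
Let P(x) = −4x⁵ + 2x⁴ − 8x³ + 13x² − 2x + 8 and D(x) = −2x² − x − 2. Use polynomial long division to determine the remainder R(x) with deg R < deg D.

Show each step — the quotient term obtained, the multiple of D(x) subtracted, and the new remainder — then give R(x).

R(x) = −2x − 4

Step 1: lead(−4x⁵ + 2x⁴ − 8x³ + 13x² − 2x + 8) ÷ lead(D) = −4x⁵ ÷ −2x² = 2x³. Subtract (2x³)·D = −4x⁵ − 2x⁴ − 4x³. Remainder: 4x⁴ − 4x³ + 13x² − 2x + 8.
Step 2: lead(4x⁴ − 4x³ + 13x² − 2x + 8) ÷ lead(D) = 4x⁴ ÷ −2x² = −2x². Subtract (−2x²)·D = 4x⁴ + 2x³ + 4x². Remainder: −6x³ + 9x² − 2x + 8.
Step 3: lead(−6x³ + 9x² − 2x + 8) ÷ lead(D) = −6x³ ÷ −2x² = 3x. Subtract (3x)·D = −6x³ − 3x² − 6x. Remainder: 12x² + 4x + 8.
Step 4: lead(12x² + 4x + 8) ÷ lead(D) = 12x² ÷ −2x² = −6. Subtract (−6)·D = 12x² + 6x + 12. Remainder: −2x − 4.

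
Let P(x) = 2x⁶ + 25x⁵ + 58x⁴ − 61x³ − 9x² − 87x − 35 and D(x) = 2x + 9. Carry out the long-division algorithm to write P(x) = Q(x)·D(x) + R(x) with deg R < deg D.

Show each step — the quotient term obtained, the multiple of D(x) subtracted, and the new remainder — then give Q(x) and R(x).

Step 1: lead(2x⁶ + 25x⁵ + 58x⁴ − 61x³ − 9x² − 87x − 35) ÷ lead(D) = 2x⁶ ÷ 2x = x⁵. Subtract (x⁵)·D = 2x⁶ + 9x⁵. Remainder: 16x⁵ + 58x⁴ − 61x³ − 9x² − 87x − 35.
Step 2: lead(16x⁵ + 58x⁴ − 61x³ − 9x² − 87x − 35) ÷ lead(D) = 16x⁵ ÷ 2x = 8x⁴. Subtract (8x⁴)·D = 16x⁵ + 72x⁴. Remainder: −14x⁴ − 61x³ − 9x² − 87x − 35.
Step 3: lead(−14x⁴ − 61x³ − 9x² − 87x − 35) ÷ lead(D) = −14x⁴ ÷ 2x = −7x³. Subtract (−7x³)·D = −14x⁴ − 63x³. Remainder: 2x³ − 9x² − 87x − 35.
Step 4: lead(2x³ − 9x² − 87x − 35) ÷ lead(D) = 2x³ ÷ 2x = x². Subtract (x²)·D = 2x³ + 9x². Remainder: −18x² − 87x − 35.
Step 5: lead(−18x² − 87x − 35) ÷ lead(D) = −18x² ÷ 2x = −9x. Subtract (−9x)·D = −18x² − 81x. Remainder: −6x − 35.
Step 6: lead(−6x − 35) ÷ lead(D) = −6x ÷ 2x = −3. Subtract (−3)·D = −6x − 27. Remainder: −8.

Q(x) = x⁵ + 8x⁴ − 7x³ + x² − 9x − 3; R(x) = −8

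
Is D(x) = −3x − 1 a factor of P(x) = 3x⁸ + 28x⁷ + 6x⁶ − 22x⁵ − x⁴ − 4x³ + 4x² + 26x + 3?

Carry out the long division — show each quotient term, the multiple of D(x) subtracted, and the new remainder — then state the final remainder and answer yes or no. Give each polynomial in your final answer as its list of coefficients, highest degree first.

Step 1: lead(3x⁸ + 28x⁷ + 6x⁶ − 22x⁵ − x⁴ − 4x³ + 4x² + 26x + 3) ÷ lead(D) = 3x⁸ ÷ −3x = −x⁷. Subtract (−x⁷)·D = 3x⁸ + x⁷. Remainder: 27x⁷ + 6x⁶ − 22x⁵ − x⁴ − 4x³ + 4x² + 26x + 3.
Step 2: lead(27x⁷ + 6x⁶ − 22x⁵ − x⁴ − 4x³ + 4x² + 26x + 3) ÷ lead(D) = 27x⁷ ÷ −3x = −9x⁶. Subtract (−9x⁶)·D = 27x⁷ + 9x⁶. Remainder: −3x⁶ − 22x⁵ − x⁴ − 4x³ + 4x² + 26x + 3.
Step 3: lead(−3x⁶ − 22x⁵ − x⁴ − 4x³ + 4x² + 26x + 3) ÷ lead(D) = −3x⁶ ÷ −3x = x⁵. Subtract (x⁵)·D = −3x⁶ − x⁵. Remainder: −21x⁵ − x⁴ − 4x³ + 4x² + 26x + 3.
Step 4: lead(−21x⁵ − x⁴ − 4x³ + 4x² + 26x + 3) ÷ lead(D) = −21x⁵ ÷ −3x = 7x⁴. Subtract (7x⁴)·D = −21x⁵ − 7x⁴. Remainder: 6x⁴ − 4x³ + 4x² + 26x + 3.
Step 5: lead(6x⁴ − 4x³ + 4x² + 26x + 3) ÷ lead(D) = 6x⁴ ÷ −3x = −2x³. Subtract (−2x³)·D = 6x⁴ + 2x³. Remainder: −6x³ + 4x² + 26x + 3.
Step 6: lead(−6x³ + 4x² + 26x + 3) ÷ lead(D) = −6x³ ÷ −3x = 2x². Subtract (2x²)·D = −6x³ − 2x². Remainder: 6x² + 26x + 3.
Step 7: lead(6x² + 26x + 3) ÷ lead(D) = 6x² ÷ −3x = −2x. Subtract (−2x)·D = 6x² + 2x. Remainder: 24x + 3.
Step 8: lead(24x + 3) ÷ lead(D) = 24x ÷ −3x = −8. Subtract (−8)·D = 24x + 8. Remainder: −5.

R = [-5], so D(x) is not a factor of P(x). no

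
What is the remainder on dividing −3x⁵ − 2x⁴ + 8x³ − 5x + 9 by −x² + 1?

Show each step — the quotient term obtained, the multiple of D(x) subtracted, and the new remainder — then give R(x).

Step 1: lead(−3x⁵ − 2x⁴ + 8x³ − 5x + 9) ÷ lead(D) = −3x⁵ ÷ −x² = 3x³. Subtract (3x³)·D = −3x⁵ + 3x³. Remainder: −2x⁴ + 5x³ − 5x + 9.
Step 2: lead(−2x⁴ + 5x³ − 5x + 9) ÷ lead(D) = −2x⁴ ÷ −x² = 2x². Subtract (2x²)·D = −2x⁴ + 2x². Remainder: 5x³ − 2x² − 5x + 9.
Step 3: lead(5x³ − 2x² − 5x + 9) ÷ lead(D) = 5x³ ÷ −x² = −5x. Subtract (−5x)·D = 5x³ − 5x. Remainder: −2x² + 9.
Step 4: lead(−2x² + 9) ÷ lead(D) = −2x² ÷ −x² = 2. Subtract (2)·D = −2x² + 2. Remainder: 7.

R(x) = 7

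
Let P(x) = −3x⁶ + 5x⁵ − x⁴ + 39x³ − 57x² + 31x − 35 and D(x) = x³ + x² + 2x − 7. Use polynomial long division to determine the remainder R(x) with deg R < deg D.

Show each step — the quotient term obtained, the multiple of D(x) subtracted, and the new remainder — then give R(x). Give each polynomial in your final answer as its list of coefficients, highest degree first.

Step 1: lead(−3x⁶ + 5x⁵ − x⁴ + 39x³ − 57x² + 31x − 35) ÷ lead(D) = −3x⁶ ÷ x³ = −3x³. Subtract (−3x³)·D = −3x⁶ − 3x⁵ − 6x⁴ + 21x³. Remainder: 8x⁵ + 5x⁴ + 18x³ − 57x² + 31x − 35.
Step 2: lead(8x⁵ + 5x⁴ + 18x³ − 57x² + 31x − 35) ÷ lead(D) = 8x⁵ ÷ x³ = 8x². Subtract (8x²)·D = 8x⁵ + 8x⁴ + 16x³ − 56x². Remainder: −3x⁴ + 2x³ − x² + 31x − 35.
Step 3: lead(−3x⁴ + 2x³ − x² + 31x − 35) ÷ lead(D) = −3x⁴ ÷ x³ = −3x. Subtract (−3x)·D = −3x⁴ − 3x³ − 6x² + 21x. Remainder: 5x³ + 5x² + 10x − 35.
Step 4: lead(5x³ + 5x² + 10x − 35) ÷ lead(D) = 5x³ ÷ x³ = 5. Subtract (5)·D = 5x³ + 5x² + 10x − 35. Remainder: 0.

R = [0]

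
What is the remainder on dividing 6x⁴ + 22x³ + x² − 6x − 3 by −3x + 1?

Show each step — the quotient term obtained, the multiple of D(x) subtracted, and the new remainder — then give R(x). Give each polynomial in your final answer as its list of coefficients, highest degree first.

R = [-4]

Step 1: lead(6x⁴ + 22x³ + x² − 6x − 3) ÷ lead(D) = 6x⁴ ÷ −3x = −2x³. Subtract (−2x³)·D = 6x⁴ − 2x³. Remainder: 24x³ + x² − 6x − 3.
Step 2: lead(24x³ + x² − 6x − 3) ÷ lead(D) = 24x³ ÷ −3x = −8x². Subtract (−8x²)·D = 24x³ − 8x². Remainder: 9x² − 6x − 3.
Step 3: lead(9x² − 6x − 3) ÷ lead(D) = 9x² ÷ −3x = −3x. Subtract (−3x)·D = 9x² − 3x. Remainder: −3x − 3.
Step 4: lead(−3x − 3) ÷ lead(D) = −3x ÷ −3x = 1. Subtract (1)·D = −3x + 1. Remainder: −4.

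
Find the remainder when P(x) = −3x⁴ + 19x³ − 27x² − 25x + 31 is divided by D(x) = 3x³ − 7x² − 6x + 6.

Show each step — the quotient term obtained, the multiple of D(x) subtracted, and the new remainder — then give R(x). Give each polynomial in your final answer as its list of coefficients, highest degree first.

R = [-5, 5, 7]

Step 1: lead(−3x⁴ + 19x³ − 27x² − 25x + 31) ÷ lead(D) = −3x⁴ ÷ 3x³ = −x. Subtract (−x)·D = −3x⁴ + 7x³ + 6x² − 6x. Remainder: 12x³ − 33x² − 19x + 31.
Step 2: lead(12x³ − 33x² − 19x + 31) ÷ lead(D) = 12x³ ÷ 3x³ = 4. Subtract (4)·D = 12x³ − 28x² − 24x + 24. Remainder: −5x² + 5x + 7.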